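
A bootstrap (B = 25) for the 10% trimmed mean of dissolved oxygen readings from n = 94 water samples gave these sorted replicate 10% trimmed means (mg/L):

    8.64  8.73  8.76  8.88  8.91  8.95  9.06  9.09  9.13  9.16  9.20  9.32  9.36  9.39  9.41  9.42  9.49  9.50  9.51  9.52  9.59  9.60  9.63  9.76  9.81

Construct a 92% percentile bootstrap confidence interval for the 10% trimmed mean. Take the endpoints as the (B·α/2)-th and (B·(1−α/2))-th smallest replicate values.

α = 0.08; lower rank = 25 × 0.040 = 1; upper rank = 25 × 0.960 = 24.
The 1st smallest replicate is 8.64; the 24th is 9.76.

(8.64, 9.76)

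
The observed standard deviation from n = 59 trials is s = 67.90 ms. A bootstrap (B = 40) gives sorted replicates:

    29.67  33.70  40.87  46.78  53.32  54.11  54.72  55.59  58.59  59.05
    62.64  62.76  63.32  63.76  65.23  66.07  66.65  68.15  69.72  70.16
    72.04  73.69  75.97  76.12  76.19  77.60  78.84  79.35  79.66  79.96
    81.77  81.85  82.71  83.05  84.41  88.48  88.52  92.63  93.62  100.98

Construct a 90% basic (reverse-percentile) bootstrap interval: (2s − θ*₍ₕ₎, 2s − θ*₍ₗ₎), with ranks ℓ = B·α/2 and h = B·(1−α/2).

(43.17, 102.10)

Percentile endpoints at ranks 2 and 38: θ*₍2₎ = 33.70, θ*₍38₎ = 92.63.
Basic interval reflects these around s:
  lower = 2 × 67.90 − 92.63 = 43.17
  upper = 2 × 67.90 − 33.70 = 102.10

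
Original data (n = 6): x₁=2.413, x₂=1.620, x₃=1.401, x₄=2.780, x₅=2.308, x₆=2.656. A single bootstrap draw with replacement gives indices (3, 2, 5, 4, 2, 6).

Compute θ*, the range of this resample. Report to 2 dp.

θ* = 1.38

Resample values: 1.401, 1.620, 2.308, 2.780, 1.620, 2.656.
Range = 2.780 − 1.401 = 1.38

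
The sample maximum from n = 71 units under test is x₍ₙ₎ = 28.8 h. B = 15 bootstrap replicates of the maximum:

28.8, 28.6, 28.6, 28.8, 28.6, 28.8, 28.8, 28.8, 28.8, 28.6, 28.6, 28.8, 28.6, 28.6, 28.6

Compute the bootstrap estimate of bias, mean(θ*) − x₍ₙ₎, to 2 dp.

bias = −0.11

mean(θ*) = (28.8 + 28.6 + 28.6 + 28.8 + 28.6 + 28.8 + 28.8 + 28.8 + 28.8 + 28.6 + 28.6 + 28.8 + 28.6 + 28.6 + 28.6) / 15 = 28.693
bias = 28.693 − 28.8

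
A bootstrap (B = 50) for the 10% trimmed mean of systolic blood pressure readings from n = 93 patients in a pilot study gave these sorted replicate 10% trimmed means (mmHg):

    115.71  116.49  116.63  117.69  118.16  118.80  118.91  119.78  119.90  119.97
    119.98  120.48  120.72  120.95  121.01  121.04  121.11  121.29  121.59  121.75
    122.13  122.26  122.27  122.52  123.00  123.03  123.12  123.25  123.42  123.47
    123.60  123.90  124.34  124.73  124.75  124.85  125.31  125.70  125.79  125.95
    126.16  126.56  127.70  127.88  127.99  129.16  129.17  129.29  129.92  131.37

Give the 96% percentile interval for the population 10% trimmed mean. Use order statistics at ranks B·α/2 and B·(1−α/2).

α = 0.04; lower rank = 50 × 0.020 = 1; upper rank = 50 × 0.980 = 49.
The 1st smallest replicate is 115.71; the 49th is 129.92.

(115.71, 129.92)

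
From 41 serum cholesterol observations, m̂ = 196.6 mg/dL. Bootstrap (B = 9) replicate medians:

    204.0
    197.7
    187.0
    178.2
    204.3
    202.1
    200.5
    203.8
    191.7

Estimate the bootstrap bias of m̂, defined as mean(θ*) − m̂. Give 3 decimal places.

mean(θ*) = (204.0 + 197.7 + 187.0 + 178.2 + 204.3 + 202.1 + 200.5 + 203.8 + 191.7) / 9 = 196.5889
bias = 196.5889 − 196.6

bias = −0.011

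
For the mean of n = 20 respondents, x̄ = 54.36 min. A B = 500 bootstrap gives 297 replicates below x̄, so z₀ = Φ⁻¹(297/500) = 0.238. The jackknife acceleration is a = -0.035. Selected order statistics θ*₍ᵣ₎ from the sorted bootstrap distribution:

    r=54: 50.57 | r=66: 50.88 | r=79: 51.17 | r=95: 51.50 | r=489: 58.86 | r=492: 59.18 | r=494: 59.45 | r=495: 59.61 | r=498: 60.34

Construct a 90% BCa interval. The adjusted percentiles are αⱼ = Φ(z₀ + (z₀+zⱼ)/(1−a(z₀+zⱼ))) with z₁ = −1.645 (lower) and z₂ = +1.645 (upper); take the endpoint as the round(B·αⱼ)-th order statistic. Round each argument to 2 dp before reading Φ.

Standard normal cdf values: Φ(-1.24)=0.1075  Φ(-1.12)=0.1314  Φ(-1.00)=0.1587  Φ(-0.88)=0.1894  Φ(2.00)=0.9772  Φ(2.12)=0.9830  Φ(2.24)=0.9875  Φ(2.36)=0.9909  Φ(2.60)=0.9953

Lower: z₀ + z₁ = 0.238 + (-1.645) = -1.407; 1 − a(z₀+z₁) = 1 − (-0.035)(-1.407) = 0.9508; argument = 0.238 + (-1.407)/0.9508 = -1.2419 → -1.24.
α₁ = Φ(-1.24) = 0.1075; rank = round(500 × 0.1075) = 54; θ*₍54₎ = 50.57.
Upper: z₀ + z₂ = 1.883; 1 − a(z₀+z₂) = 1.0659; argument = 2.0046 → 2.00; α₂ = 0.9772; rank = 489; θ*₍489₎ = 58.86.

(50.57, 58.86)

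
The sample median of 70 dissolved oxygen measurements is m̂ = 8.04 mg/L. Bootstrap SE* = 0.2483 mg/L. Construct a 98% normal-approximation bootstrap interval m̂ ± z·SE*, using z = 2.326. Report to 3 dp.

(7.462, 8.618)

Margin = 2.326 × 0.2483 = 0.5775
Interval: 8.04 ± 0.5775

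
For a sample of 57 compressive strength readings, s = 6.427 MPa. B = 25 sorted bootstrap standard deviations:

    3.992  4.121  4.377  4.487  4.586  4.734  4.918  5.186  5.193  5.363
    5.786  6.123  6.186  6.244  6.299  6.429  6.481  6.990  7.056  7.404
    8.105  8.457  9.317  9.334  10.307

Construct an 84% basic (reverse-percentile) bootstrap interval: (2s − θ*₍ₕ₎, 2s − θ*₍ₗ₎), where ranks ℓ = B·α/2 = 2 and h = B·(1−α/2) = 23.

(3.537, 8.733)

Percentile endpoints at ranks 2 and 23: θ*₍2₎ = 4.121, θ*₍23₎ = 9.317.
Basic interval reflects these around s:
  lower = 2 × 6.427 − 9.317 = 3.537
  upper = 2 × 6.427 − 4.121 = 8.733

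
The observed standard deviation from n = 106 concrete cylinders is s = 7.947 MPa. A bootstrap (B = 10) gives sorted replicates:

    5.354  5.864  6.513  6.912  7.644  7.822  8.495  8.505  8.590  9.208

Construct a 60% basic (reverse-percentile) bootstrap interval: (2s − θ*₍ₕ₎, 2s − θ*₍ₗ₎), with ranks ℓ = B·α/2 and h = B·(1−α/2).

Percentile endpoints at ranks 2 and 8: θ*₍2₎ = 5.864, θ*₍8₎ = 8.505.
Basic interval reflects these around s:
  lower = 2 × 7.947 − 8.505 = 7.389
  upper = 2 × 7.947 − 5.864 = 10.030

(7.389, 10.030)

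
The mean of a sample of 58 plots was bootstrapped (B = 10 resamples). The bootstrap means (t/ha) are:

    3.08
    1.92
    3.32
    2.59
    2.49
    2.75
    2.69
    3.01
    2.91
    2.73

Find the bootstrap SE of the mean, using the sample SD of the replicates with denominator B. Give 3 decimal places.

SE* = 0.362

Bootstrap SE is the standard deviation of the 10 replicate means.
Mean of replicates: (3.08 + 1.92 + 3.32 + 2.59 + 2.49 + 2.75 + 2.69 + 3.01 + 2.91 + 2.73) / 10 = 27.4900 / 10 = 2.7490
Sum of squared deviations: (+0.3310)² + (−0.8290)² + (+0.5710)² + (−0.1590)² + (−0.2590)² + (+0.0010)² + (−0.0590)² + (+0.2610)² + (+0.1610)² + (−0.0190)² = 1.3131
Variance = 1.3131 / 10 = 0.1313
SE* = √0.1313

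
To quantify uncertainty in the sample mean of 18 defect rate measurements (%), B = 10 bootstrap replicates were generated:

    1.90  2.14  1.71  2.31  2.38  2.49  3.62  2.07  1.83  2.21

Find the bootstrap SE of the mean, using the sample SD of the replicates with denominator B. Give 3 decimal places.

Bootstrap SE is the standard deviation of the 10 replicate means.
Mean of replicates: (1.90 + 2.14 + 1.71 + 2.31 + 2.38 + 2.49 + 3.62 + 2.07 + 1.83 + 2.21) / 10 = 22.6600 / 10 = 2.2660
Sum of squared deviations: (−0.3660)² + (−0.1260)² + (−0.5560)² + (+0.0440)² + (+0.1140)² + (+0.2240)² + (+1.3540)² + (−0.1960)² + (−0.4360)² + (−0.0560)² = 2.5890
Variance = 2.5890 / 10 = 0.2589
SE* = √0.2589

SE* = 0.509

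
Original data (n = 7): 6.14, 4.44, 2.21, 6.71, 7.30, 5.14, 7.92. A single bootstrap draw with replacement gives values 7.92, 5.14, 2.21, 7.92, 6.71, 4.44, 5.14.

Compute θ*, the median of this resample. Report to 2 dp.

Sorted: 2.21, 4.44, 5.14, 5.14, 6.71, 7.92, 7.92
Median = middle value = 5.14

θ* = 5.14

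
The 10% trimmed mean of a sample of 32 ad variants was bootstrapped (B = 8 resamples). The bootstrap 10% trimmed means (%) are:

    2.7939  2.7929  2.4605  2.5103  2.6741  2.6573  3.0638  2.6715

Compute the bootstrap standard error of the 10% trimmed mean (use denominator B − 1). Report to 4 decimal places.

Bootstrap SE is the standard deviation of the 8 replicate 10% trimmed means.
Mean of replicates: (2.7939 + 2.7929 + 2.4605 + 2.5103 + 2.6741 + 2.6573 + 3.0638 + 2.6715) / 8 = 21.62430 / 8 = 2.70304
Sum of squared deviations: (+0.09086)² + (+0.08986)² + (−0.24254)² + (−0.19274)² + (−0.02894)² + (−0.04574)² + (+0.36076)² + (−0.03154)² = 0.24638
Variance = 0.24638 / 7 = 0.03520
SE* = √0.03520

SE* = 0.1876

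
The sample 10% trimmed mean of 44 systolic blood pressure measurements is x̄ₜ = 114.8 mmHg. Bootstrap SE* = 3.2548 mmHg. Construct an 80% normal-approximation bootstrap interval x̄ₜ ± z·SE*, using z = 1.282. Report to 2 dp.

Margin = 1.282 × 3.2548 = 4.173
Interval: 114.8 ± 4.173

(110.63, 118.97)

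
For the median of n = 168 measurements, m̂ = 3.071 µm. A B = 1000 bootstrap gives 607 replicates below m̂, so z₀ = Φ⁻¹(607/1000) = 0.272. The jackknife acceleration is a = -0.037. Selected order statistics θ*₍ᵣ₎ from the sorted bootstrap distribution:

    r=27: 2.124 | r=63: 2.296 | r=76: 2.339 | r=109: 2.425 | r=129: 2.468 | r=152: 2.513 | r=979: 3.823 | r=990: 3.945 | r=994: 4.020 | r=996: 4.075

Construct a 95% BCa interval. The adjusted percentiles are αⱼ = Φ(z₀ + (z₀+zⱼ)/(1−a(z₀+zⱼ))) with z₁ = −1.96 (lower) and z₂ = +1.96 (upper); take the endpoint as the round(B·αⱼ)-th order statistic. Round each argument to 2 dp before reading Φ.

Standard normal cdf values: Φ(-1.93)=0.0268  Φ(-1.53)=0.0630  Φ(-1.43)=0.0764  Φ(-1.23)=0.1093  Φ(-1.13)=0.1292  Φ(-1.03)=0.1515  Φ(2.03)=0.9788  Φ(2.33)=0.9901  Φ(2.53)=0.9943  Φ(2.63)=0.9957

(2.296, 3.945)

Lower: z₀ + z₁ = 0.272 + (-1.960) = -1.688; 1 − a(z₀+z₁) = 1 − (-0.037)(-1.688) = 0.9375; argument = 0.272 + (-1.688)/0.9375 = -1.5284 → -1.53.
α₁ = Φ(-1.53) = 0.0630; rank = round(1000 × 0.0630) = 63; θ*₍63₎ = 2.296.
Upper: z₀ + z₂ = 2.232; 1 − a(z₀+z₂) = 1.0826; argument = 2.3337 → 2.33; α₂ = 0.9901; rank = 990; θ*₍990₎ = 3.945.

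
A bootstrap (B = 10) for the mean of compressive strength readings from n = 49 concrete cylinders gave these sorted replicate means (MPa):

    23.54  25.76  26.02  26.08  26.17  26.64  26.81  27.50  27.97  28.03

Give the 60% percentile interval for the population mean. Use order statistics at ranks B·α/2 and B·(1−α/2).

α = 0.40; lower rank = 10 × 0.200 = 2; upper rank = 10 × 0.800 = 8.
The 2nd smallest replicate is 25.76; the 8th is 27.50.

(25.76, 27.50)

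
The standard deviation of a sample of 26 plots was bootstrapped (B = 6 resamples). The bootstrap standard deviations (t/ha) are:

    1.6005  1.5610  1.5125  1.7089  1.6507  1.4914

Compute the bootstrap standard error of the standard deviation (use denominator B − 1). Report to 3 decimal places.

SE* = 0.083

Bootstrap SE is the standard deviation of the 6 replicate standard deviations.
Mean of replicates: (1.6005 + 1.5610 + 1.5125 + 1.7089 + 1.6507 + 1.4914) / 6 = 9.52500 / 6 = 1.58750
Sum of squared deviations: (+0.01300)² + (−0.02650)² + (−0.07500)² + (+0.12140)² + (+0.06320)² + (−0.09610)² = 0.03446
Variance = 0.03446 / 5 = 0.00689
SE* = √0.00689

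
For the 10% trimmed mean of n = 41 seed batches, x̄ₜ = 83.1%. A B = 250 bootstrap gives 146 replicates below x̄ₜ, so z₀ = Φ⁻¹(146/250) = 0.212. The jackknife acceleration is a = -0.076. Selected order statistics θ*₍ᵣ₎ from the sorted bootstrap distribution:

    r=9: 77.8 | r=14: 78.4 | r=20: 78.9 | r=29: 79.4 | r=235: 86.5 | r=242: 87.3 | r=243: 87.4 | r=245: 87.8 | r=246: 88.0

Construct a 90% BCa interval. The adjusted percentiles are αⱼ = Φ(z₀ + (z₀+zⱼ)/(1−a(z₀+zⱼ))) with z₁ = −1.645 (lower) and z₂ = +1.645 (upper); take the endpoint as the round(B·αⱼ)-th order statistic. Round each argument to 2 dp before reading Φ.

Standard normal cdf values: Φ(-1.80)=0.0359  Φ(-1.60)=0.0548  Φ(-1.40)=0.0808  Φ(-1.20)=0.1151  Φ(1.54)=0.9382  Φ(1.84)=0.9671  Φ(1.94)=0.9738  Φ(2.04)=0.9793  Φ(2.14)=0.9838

(78.9, 87.3)

Lower: z₀ + z₁ = 0.212 + (-1.645) = -1.433; 1 − a(z₀+z₁) = 1 − (-0.076)(-1.433) = 0.8911; argument = 0.212 + (-1.433)/0.8911 = -1.3961 → -1.40.
α₁ = Φ(-1.40) = 0.0808; rank = round(250 × 0.0808) = 20; θ*₍20₎ = 78.9.
Upper: z₀ + z₂ = 1.857; 1 − a(z₀+z₂) = 1.1411; argument = 1.8393 → 1.84; α₂ = 0.9671; rank = 242; θ*₍242₎ = 87.3.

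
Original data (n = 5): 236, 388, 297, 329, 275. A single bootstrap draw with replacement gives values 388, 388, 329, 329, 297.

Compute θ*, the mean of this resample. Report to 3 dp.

Mean = (388 + 388 + 329 + 329 + 297) / 5 = 1731.0 / 5 = 346.200

θ* = 346.200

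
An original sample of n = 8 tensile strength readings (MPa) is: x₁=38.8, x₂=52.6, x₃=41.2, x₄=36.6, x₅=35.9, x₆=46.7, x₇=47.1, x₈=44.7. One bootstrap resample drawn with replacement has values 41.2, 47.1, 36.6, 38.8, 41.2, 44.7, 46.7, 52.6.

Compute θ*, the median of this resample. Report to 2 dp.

Sorted: 36.6, 38.8, 41.2, 41.2, 44.7, 46.7, 47.1, 52.6
Median = average of the two middle values = 42.95

θ* = 42.95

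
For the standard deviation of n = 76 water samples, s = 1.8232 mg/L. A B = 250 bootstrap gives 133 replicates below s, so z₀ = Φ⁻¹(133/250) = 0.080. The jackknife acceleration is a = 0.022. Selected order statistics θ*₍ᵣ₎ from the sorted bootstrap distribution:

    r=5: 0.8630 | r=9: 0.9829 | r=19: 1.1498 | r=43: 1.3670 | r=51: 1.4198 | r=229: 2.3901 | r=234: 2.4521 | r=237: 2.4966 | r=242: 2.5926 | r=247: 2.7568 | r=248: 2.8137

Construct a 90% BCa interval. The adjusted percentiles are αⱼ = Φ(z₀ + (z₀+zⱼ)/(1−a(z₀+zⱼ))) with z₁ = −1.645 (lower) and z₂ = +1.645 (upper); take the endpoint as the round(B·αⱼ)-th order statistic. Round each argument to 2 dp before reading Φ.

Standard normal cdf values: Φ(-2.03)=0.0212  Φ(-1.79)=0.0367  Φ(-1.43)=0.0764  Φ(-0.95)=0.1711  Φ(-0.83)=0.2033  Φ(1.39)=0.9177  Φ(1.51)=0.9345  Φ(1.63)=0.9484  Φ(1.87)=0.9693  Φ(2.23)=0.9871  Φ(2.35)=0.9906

(1.1498, 2.5926)

Lower: z₀ + z₁ = 0.080 + (-1.645) = -1.565; 1 − a(z₀+z₁) = 1 − (0.022)(-1.565) = 1.0344; argument = 0.080 + (-1.565)/1.0344 = -1.4329 → -1.43.
α₁ = Φ(-1.43) = 0.0764; rank = round(250 × 0.0764) = 19; θ*₍19₎ = 1.1498.
Upper: z₀ + z₂ = 1.725; 1 − a(z₀+z₂) = 0.9620; argument = 1.8730 → 1.87; α₂ = 0.9693; rank = 242; θ*₍242₎ = 2.5926.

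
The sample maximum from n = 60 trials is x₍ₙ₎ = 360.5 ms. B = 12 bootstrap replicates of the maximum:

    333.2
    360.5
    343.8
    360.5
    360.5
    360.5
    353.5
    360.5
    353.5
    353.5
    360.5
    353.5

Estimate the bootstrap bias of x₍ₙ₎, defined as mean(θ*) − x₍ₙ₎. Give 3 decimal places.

bias = −6.000

mean(θ*) = (333.2 + 360.5 + 343.8 + 360.5 + 360.5 + 360.5 + 353.5 + 360.5 + 353.5 + 353.5 + 360.5 + 353.5) / 12 = 354.5000
bias = 354.5000 − 360.5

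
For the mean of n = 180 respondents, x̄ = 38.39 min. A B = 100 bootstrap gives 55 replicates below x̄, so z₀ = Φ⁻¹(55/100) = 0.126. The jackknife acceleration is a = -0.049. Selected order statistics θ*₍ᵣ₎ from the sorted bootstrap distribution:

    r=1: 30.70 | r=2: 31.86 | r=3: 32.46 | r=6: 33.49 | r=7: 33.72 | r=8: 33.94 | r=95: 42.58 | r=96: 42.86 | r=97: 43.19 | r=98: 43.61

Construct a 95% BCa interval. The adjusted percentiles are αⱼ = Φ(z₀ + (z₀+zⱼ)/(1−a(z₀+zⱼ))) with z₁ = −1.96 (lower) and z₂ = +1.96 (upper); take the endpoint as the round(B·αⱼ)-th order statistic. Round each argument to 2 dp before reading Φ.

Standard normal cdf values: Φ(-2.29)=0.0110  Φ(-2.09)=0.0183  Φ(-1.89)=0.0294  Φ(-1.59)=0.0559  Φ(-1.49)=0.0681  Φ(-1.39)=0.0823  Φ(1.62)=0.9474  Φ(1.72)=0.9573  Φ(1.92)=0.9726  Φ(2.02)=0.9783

Lower: z₀ + z₁ = 0.126 + (-1.960) = -1.834; 1 − a(z₀+z₁) = 1 − (-0.049)(-1.834) = 0.9101; argument = 0.126 + (-1.834)/0.9101 = -1.8891 → -1.89.
α₁ = Φ(-1.89) = 0.0294; rank = round(100 × 0.0294) = 3; θ*₍3₎ = 32.46.
Upper: z₀ + z₂ = 2.086; 1 − a(z₀+z₂) = 1.1022; argument = 2.0186 → 2.02; α₂ = 0.9783; rank = 98; θ*₍98₎ = 43.61.

(32.46, 43.61)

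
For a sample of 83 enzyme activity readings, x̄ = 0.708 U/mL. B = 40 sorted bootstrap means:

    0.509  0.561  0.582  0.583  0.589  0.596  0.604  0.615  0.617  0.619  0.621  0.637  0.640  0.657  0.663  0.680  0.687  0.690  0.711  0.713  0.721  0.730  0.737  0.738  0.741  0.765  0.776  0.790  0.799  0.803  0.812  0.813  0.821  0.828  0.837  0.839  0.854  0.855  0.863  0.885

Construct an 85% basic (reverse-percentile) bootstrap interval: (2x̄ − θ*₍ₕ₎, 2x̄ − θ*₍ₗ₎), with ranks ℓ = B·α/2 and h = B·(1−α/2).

(0.562, 0.834)

Percentile endpoints at ranks 3 and 37: θ*₍3₎ = 0.582, θ*₍37₎ = 0.854.
Basic interval reflects these around x̄:
  lower = 2 × 0.708 − 0.854 = 0.562
  upper = 2 × 0.708 − 0.582 = 0.834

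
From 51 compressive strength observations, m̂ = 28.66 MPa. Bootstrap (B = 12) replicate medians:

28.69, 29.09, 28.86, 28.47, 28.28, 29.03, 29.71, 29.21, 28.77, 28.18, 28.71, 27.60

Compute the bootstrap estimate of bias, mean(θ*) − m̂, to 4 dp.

bias = +0.0567

mean(θ*) = (28.69 + 29.09 + 28.86 + 28.47 + 28.28 + 29.03 + 29.71 + 29.21 + 28.77 + 28.18 + 28.71 + 27.60) / 12 = 28.71667
bias = 28.71667 − 28.66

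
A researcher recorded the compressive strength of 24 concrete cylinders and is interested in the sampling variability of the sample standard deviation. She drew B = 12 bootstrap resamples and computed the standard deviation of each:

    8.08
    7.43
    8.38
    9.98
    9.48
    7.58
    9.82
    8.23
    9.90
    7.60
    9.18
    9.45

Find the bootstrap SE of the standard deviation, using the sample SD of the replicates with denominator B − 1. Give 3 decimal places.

Bootstrap SE is the standard deviation of the 12 replicate standard deviations.
Mean of replicates: (8.08 + 7.43 + 8.38 + 9.98 + 9.48 + 7.58 + 9.82 + 8.23 + 9.90 + 7.60 + 9.18 + 9.45) / 12 = 105.1100 / 12 = 8.7592
Sum of squared deviations: (−0.6792)² + (−1.3292)² + (−0.3792)² + (+1.2208)² + (+0.7208)² + (−1.1792)² + (+1.0608)² + (−0.5292)² + (+1.1408)² + (−1.1592)² + (+0.4208)² + (+0.6908)² = 10.4771
Variance = 10.4771 / 11 = 0.9525
SE* = √0.9525

SE* = 0.976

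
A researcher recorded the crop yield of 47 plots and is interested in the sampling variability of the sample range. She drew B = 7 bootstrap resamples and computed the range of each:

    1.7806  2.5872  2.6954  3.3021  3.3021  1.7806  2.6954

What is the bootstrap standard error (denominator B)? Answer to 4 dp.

SE* = 0.5790

Bootstrap SE is the standard deviation of the 7 replicate ranges.
Mean of replicates: (1.7806 + 2.5872 + 2.6954 + 3.3021 + 3.3021 + 1.7806 + 2.6954) / 7 = 18.14340 / 7 = 2.59191
Sum of squared deviations: (−0.81131)² + (−0.00471)² + (+0.10349)² + (+0.71019)² + (+0.71019)² + (−0.81131)² + (+0.10349)² = 2.34663
Variance = 2.34663 / 7 = 0.33523
SE* = √0.33523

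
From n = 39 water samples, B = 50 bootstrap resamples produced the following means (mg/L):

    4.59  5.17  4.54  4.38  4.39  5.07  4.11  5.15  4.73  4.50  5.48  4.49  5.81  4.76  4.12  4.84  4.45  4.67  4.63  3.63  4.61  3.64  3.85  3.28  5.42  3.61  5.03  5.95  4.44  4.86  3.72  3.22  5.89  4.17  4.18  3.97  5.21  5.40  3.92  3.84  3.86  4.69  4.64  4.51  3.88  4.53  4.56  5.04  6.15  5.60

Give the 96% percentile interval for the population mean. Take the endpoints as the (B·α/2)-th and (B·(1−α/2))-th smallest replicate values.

Sorted replicates: 3.22, 3.28, 3.61, 3.63, 3.64, 3.72, 3.84, 3.85, 3.86, 3.88, 3.92, 3.97, 4.11, 4.12, 4.17, 4.18, 4.38, 4.39, 4.44, 4.45, 4.49, 4.50, 4.51, 4.53, 4.54, 4.56, 4.59, 4.61, 4.63, 4.64, 4.67, 4.69, 4.73, 4.76, 4.84, 4.86, 5.03, 5.04, 5.07, 5.15, 5.17, 5.21, 5.40, 5.42, 5.48, 5.60, 5.81, 5.89, 5.95, 6.15
α = 0.04; lower rank = 50 × 0.020 = 1; upper rank = 50 × 0.980 = 49.
The 1st smallest replicate is 3.22; the 49th is 5.95.

(3.22, 5.95)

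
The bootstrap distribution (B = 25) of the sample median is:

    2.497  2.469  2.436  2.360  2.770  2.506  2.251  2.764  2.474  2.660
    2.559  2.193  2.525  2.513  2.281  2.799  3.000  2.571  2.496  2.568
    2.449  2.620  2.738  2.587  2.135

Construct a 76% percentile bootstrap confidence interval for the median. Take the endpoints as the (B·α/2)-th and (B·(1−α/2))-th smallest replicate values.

Sorted replicates: 2.135, 2.193, 2.251, 2.281, 2.360, 2.436, 2.449, 2.469, 2.474, 2.496, 2.497, 2.506, 2.513, 2.525, 2.559, 2.568, 2.571, 2.587, 2.620, 2.660, 2.738, 2.764, 2.770, 2.799, 3.000
α = 0.24; lower rank = 25 × 0.120 = 3; upper rank = 25 × 0.880 = 22.
The 3rd smallest replicate is 2.251; the 22nd is 2.764.

(2.251, 2.764)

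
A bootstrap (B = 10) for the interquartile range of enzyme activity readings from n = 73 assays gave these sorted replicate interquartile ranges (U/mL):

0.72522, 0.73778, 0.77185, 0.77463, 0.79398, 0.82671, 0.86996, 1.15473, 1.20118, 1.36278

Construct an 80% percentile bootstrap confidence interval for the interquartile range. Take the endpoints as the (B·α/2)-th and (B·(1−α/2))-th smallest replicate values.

(0.72522, 1.20118)

α = 0.20; lower rank = 10 × 0.100 = 1; upper rank = 10 × 0.900 = 9.
The 1st smallest replicate is 0.72522; the 9th is 1.20118.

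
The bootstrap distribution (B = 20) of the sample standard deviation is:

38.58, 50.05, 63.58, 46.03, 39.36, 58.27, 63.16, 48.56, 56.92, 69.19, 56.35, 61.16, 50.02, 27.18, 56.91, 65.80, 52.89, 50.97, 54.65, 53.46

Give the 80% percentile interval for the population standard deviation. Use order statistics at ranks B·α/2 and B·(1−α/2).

(38.58, 63.58)

Sorted replicates: 27.18, 38.58, 39.36, 46.03, 48.56, 50.02, 50.05, 50.97, 52.89, 53.46, 54.65, 56.35, 56.91, 56.92, 58.27, 61.16, 63.16, 63.58, 65.80, 69.19
α = 0.20; lower rank = 20 × 0.100 = 2; upper rank = 20 × 0.900 = 18.
The 2nd smallest replicate is 38.58; the 18th is 63.58.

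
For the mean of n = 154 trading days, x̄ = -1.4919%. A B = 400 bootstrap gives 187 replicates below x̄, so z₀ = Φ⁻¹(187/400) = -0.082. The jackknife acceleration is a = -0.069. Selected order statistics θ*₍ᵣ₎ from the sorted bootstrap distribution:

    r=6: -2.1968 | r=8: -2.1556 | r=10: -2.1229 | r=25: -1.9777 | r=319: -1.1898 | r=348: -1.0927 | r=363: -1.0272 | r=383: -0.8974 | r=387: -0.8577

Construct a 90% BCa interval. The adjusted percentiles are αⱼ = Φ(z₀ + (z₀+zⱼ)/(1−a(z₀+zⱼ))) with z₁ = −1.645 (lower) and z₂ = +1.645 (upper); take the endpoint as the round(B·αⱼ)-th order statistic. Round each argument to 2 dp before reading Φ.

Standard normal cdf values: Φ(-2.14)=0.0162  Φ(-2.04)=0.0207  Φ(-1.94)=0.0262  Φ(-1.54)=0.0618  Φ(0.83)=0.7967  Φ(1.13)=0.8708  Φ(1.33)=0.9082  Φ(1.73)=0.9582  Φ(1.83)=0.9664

Lower: z₀ + z₁ = -0.082 + (-1.645) = -1.727; 1 − a(z₀+z₁) = 1 − (-0.069)(-1.727) = 0.8808; argument = -0.082 + (-1.727)/0.8808 = -2.0426 → -2.04.
α₁ = Φ(-2.04) = 0.0207; rank = round(400 × 0.0207) = 8; θ*₍8₎ = -2.1556.
Upper: z₀ + z₂ = 1.563; 1 − a(z₀+z₂) = 1.1078; argument = 1.3288 → 1.33; α₂ = 0.9082; rank = 363; θ*₍363₎ = -1.0272.

(-2.1556, -1.0272)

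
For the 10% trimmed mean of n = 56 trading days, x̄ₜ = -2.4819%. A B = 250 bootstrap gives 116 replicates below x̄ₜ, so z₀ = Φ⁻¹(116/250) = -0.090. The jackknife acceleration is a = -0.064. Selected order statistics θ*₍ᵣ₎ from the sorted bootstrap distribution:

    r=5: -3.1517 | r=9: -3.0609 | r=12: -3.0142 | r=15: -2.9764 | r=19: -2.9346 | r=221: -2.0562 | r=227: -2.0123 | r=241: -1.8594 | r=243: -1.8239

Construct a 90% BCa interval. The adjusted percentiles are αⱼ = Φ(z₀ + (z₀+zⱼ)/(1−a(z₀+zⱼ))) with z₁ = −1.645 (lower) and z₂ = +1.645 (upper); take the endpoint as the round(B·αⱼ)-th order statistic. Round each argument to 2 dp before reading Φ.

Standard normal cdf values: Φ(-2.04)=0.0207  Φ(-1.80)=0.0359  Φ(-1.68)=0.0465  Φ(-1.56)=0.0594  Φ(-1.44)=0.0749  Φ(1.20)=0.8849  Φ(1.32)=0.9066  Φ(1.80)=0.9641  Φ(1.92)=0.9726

(-3.1517, -2.0123)

Lower: z₀ + z₁ = -0.090 + (-1.645) = -1.735; 1 − a(z₀+z₁) = 1 − (-0.064)(-1.735) = 0.8890; argument = -0.090 + (-1.735)/0.8890 = -2.0417 → -2.04.
α₁ = Φ(-2.04) = 0.0207; rank = round(250 × 0.0207) = 5; θ*₍5₎ = -3.1517.
Upper: z₀ + z₂ = 1.555; 1 − a(z₀+z₂) = 1.0995; argument = 1.3243 → 1.32; α₂ = 0.9066; rank = 227; θ*₍227₎ = -2.0123.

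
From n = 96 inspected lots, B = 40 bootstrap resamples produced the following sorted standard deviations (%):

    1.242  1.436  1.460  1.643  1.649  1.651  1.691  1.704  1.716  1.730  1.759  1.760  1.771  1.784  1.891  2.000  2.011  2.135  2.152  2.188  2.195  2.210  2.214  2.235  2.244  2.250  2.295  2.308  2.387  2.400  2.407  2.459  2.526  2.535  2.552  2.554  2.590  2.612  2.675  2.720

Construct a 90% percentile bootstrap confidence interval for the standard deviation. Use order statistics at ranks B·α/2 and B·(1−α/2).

(1.436, 2.612)

α = 0.10; lower rank = 40 × 0.050 = 2; upper rank = 40 × 0.950 = 38.
The 2nd smallest replicate is 1.436; the 38th is 2.612.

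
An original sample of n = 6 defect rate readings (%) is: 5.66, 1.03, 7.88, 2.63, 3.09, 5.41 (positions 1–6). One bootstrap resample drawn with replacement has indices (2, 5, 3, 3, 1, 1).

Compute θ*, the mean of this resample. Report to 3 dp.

Resample values: 1.03, 3.09, 7.88, 7.88, 5.66, 5.66.
Mean = (1.03 + 3.09 + 7.88 + 7.88 + 5.66 + 5.66) / 6 = 31.200 / 6 = 5.200

θ* = 5.200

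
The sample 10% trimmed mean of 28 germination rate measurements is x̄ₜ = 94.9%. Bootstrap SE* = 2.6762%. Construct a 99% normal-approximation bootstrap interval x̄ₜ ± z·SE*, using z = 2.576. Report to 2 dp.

(88.01, 101.79)

Margin = 2.576 × 2.6762 = 6.894
Interval: 94.9 ± 6.894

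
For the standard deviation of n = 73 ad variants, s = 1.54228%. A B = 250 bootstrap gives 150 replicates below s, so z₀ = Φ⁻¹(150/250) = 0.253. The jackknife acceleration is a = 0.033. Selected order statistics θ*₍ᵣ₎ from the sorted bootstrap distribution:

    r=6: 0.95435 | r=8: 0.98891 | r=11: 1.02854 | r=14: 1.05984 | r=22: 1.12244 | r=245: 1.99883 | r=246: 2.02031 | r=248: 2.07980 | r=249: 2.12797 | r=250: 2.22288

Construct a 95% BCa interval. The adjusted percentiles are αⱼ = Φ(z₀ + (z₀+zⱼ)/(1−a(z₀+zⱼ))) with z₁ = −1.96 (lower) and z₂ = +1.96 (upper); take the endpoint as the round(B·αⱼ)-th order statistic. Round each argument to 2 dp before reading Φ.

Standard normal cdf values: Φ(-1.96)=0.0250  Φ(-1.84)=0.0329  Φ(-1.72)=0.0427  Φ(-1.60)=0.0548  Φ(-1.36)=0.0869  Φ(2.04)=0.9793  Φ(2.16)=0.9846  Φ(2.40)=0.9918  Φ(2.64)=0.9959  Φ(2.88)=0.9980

(1.12244, 2.12797)

Lower: z₀ + z₁ = 0.253 + (-1.960) = -1.707; 1 − a(z₀+z₁) = 1 − (0.033)(-1.707) = 1.0563; argument = 0.253 + (-1.707)/1.0563 = -1.3630 → -1.36.
α₁ = Φ(-1.36) = 0.0869; rank = round(250 × 0.0869) = 22; θ*₍22₎ = 1.12244.
Upper: z₀ + z₂ = 2.213; 1 − a(z₀+z₂) = 0.9270; argument = 2.6403 → 2.64; α₂ = 0.9959; rank = 249; θ*₍249₎ = 2.12797.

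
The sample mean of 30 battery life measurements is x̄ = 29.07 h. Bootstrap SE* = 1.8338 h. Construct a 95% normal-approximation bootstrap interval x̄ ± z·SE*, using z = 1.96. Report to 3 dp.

Margin = 1.96 × 1.8338 = 3.5942
Interval: 29.07 ± 3.5942

(25.476, 32.664)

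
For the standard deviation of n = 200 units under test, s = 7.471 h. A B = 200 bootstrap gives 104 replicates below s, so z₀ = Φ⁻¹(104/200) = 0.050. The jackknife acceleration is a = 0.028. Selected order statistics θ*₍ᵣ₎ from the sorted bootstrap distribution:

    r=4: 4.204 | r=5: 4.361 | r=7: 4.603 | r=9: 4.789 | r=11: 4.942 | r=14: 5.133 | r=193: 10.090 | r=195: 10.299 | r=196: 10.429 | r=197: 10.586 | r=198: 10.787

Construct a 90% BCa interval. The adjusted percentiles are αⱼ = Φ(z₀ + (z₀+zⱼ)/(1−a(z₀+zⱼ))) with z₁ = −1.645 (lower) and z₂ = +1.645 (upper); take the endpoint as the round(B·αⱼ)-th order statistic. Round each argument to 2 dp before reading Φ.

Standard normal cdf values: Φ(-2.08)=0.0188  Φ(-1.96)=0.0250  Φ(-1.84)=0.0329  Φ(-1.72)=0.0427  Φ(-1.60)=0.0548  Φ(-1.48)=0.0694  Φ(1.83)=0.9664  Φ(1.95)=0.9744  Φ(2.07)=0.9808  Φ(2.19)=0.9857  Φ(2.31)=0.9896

(5.133, 10.090)

Lower: z₀ + z₁ = 0.050 + (-1.645) = -1.595; 1 − a(z₀+z₁) = 1 − (0.028)(-1.595) = 1.0447; argument = 0.050 + (-1.595)/1.0447 = -1.4768 → -1.48.
α₁ = Φ(-1.48) = 0.0694; rank = round(200 × 0.0694) = 14; θ*₍14₎ = 5.133.
Upper: z₀ + z₂ = 1.695; 1 − a(z₀+z₂) = 0.9525; argument = 1.8295 → 1.83; α₂ = 0.9664; rank = 193; θ*₍193₎ = 10.090.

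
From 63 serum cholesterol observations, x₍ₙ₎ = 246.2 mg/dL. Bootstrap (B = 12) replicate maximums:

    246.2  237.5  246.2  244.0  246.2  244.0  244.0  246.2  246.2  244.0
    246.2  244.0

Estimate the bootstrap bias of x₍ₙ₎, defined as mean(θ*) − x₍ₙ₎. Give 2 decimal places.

mean(θ*) = (246.2 + 237.5 + 246.2 + 244.0 + 246.2 + 244.0 + 244.0 + 246.2 + 246.2 + 244.0 + 246.2 + 244.0) / 12 = 244.558
bias = 244.558 − 246.2

bias = −1.64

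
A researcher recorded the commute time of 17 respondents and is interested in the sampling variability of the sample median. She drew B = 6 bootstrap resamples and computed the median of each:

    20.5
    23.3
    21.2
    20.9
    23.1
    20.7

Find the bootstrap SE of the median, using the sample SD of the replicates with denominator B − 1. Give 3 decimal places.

SE* = 1.250

Bootstrap SE is the standard deviation of the 6 replicate medians.
Mean of replicates: (20.5 + 23.3 + 21.2 + 20.9 + 23.1 + 20.7) / 6 = 129.7000 / 6 = 21.6167
Sum of squared deviations: (−1.1167)² + (+1.6833)² + (−0.4167)² + (−0.7167)² + (+1.4833)² + (−0.9167)² = 7.8083
Variance = 7.8083 / 5 = 1.5617
SE* = √1.5617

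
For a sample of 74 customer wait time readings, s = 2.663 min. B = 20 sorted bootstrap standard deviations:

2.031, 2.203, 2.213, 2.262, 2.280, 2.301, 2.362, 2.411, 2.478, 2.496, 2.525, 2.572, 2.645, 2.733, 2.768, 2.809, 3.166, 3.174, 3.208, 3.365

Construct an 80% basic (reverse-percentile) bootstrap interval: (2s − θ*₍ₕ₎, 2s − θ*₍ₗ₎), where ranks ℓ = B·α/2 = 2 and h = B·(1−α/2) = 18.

(2.152, 3.123)

Percentile endpoints at ranks 2 and 18: θ*₍2₎ = 2.203, θ*₍18₎ = 3.174.
Basic interval reflects these around s:
  lower = 2 × 2.663 − 3.174 = 2.152
  upper = 2 × 2.663 − 2.203 = 3.123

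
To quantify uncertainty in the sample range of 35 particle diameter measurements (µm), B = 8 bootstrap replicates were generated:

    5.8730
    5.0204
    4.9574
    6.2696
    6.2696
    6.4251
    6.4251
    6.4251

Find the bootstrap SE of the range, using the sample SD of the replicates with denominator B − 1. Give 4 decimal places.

Bootstrap SE is the standard deviation of the 8 replicate ranges.
Mean of replicates: (5.8730 + 5.0204 + 4.9574 + 6.2696 + 6.2696 + 6.4251 + 6.4251 + 6.4251) / 8 = 47.66530 / 8 = 5.95816
Sum of squared deviations: (−0.08516)² + (−0.93776)² + (−1.00076)² + (+0.31144)² + (+0.31144)² + (+0.46694)² + (+0.46694)² + (+0.46694)² = 2.73626
Variance = 2.73626 / 7 = 0.39089
SE* = √0.39089

SE* = 0.6252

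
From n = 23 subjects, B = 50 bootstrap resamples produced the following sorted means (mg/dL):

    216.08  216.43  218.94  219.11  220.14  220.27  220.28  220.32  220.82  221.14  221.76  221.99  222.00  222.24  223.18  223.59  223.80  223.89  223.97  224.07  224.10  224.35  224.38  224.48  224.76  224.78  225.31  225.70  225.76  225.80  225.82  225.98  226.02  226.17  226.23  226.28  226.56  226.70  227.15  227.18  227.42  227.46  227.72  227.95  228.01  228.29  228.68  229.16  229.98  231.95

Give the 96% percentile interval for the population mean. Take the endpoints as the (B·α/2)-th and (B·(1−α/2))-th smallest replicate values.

(216.08, 229.98)

α = 0.04; lower rank = 50 × 0.020 = 1; upper rank = 50 × 0.980 = 49.
The 1st smallest replicate is 216.08; the 49th is 229.98.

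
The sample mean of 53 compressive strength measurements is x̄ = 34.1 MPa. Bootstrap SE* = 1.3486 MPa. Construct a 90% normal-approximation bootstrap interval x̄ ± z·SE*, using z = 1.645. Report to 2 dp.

(31.88, 36.32)

Margin = 1.645 × 1.3486 = 2.218
Interval: 34.1 ± 2.218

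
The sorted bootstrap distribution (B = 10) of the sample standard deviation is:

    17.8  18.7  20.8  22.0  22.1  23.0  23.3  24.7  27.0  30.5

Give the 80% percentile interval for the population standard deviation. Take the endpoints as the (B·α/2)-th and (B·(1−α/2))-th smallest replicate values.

(17.8, 27.0)

α = 0.20; lower rank = 10 × 0.100 = 1; upper rank = 10 × 0.900 = 9.
The 1st smallest replicate is 17.8; the 9th is 27.0.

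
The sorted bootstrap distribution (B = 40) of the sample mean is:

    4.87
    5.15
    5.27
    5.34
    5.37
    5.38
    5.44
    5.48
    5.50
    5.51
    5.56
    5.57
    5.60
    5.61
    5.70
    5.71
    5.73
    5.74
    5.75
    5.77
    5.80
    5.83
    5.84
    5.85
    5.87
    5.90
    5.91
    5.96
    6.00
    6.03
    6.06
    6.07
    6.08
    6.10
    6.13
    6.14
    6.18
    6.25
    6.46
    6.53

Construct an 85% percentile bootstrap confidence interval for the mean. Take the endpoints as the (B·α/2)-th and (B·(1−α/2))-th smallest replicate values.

α = 0.15; lower rank = 40 × 0.075 = 3; upper rank = 40 × 0.925 = 37.
The 3rd smallest replicate is 5.27; the 37th is 6.18.

(5.27, 6.18)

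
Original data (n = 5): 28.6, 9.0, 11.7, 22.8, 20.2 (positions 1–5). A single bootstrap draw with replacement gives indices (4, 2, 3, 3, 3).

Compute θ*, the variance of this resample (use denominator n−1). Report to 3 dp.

Resample values: 22.8, 9.0, 11.7, 11.7, 11.7.
Mean = 13.3800; sum of squared deviations = 116.3880
s² = 116.3880 / 4 = 29.0970

θ* = 29.097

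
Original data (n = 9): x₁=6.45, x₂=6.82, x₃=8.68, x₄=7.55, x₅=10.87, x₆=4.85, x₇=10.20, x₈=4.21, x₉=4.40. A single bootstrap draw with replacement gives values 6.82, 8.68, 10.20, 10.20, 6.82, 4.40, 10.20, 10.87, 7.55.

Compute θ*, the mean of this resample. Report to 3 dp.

Mean = (6.82 + 8.68 + 10.20 + 10.20 + 6.82 + 4.40 + 10.20 + 10.87 + 7.55) / 9 = 75.740 / 9 = 8.416

θ* = 8.416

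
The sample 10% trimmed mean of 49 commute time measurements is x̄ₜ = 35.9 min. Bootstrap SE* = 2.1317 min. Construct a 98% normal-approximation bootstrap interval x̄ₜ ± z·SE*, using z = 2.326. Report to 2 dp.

Margin = 2.326 × 2.1317 = 4.958
Interval: 35.9 ± 4.958

(30.94, 40.86)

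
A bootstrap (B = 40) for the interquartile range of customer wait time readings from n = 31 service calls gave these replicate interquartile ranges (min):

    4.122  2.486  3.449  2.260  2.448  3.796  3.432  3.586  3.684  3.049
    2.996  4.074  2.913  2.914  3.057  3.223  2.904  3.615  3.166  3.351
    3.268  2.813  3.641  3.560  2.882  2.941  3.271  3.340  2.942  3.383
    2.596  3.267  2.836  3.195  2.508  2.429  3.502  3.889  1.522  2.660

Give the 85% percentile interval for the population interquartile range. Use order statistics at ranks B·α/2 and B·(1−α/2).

(2.429, 3.796)

Sorted replicates: 1.522, 2.260, 2.429, 2.448, 2.486, 2.508, 2.596, 2.660, 2.813, 2.836, 2.882, 2.904, 2.913, 2.914, 2.941, 2.942, 2.996, 3.049, 3.057, 3.166, 3.195, 3.223, 3.267, 3.268, 3.271, 3.340, 3.351, 3.383, 3.432, 3.449, 3.502, 3.560, 3.586, 3.615, 3.641, 3.684, 3.796, 3.889, 4.074, 4.122
α = 0.15; lower rank = 40 × 0.075 = 3; upper rank = 40 × 0.925 = 37.
The 3rd smallest replicate is 2.429; the 37th is 3.796.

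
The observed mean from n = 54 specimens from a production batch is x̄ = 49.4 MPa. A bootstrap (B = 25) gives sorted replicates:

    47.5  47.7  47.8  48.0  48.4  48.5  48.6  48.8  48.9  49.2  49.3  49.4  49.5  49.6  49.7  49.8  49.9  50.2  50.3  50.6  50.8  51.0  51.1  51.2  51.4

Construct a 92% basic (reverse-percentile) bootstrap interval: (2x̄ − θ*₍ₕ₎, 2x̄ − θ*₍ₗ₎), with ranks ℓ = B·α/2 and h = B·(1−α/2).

(47.6, 51.3)

Percentile endpoints at ranks 1 and 24: θ*₍1₎ = 47.5, θ*₍24₎ = 51.2.
Basic interval reflects these around x̄:
  lower = 2 × 49.4 − 51.2 = 47.6
  upper = 2 × 49.4 − 47.5 = 51.3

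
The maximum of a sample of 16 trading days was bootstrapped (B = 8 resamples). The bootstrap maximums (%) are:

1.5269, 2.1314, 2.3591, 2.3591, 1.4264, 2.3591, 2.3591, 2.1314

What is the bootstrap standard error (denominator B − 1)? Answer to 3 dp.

Bootstrap SE is the standard deviation of the 8 replicate maximums.
Mean of replicates: (1.5269 + 2.1314 + 2.3591 + 2.3591 + 1.4264 + 2.3591 + 2.3591 + 2.1314) / 8 = 16.65250 / 8 = 2.08156
Sum of squared deviations: (−0.55466)² + (+0.04984)² + (+0.27754)² + (+0.27754)² + (−0.65516)² + (+0.27754)² + (+0.27754)² + (+0.04984)² = 1.04996
Variance = 1.04996 / 7 = 0.14999
SE* = √0.14999

SE* = 0.387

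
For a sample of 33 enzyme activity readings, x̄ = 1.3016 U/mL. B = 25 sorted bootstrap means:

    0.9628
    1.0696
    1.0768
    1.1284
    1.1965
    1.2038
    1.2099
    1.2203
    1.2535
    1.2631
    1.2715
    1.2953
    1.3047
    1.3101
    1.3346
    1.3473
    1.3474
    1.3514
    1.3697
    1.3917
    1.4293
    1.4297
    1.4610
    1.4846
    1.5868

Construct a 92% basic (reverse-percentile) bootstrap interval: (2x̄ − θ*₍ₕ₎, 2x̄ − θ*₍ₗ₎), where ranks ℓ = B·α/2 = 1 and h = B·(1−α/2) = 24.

(1.1186, 1.6404)

Percentile endpoints at ranks 1 and 24: θ*₍1₎ = 0.9628, θ*₍24₎ = 1.4846.
Basic interval reflects these around x̄:
  lower = 2 × 1.3016 − 1.4846 = 1.1186
  upper = 2 × 1.3016 − 0.9628 = 1.6404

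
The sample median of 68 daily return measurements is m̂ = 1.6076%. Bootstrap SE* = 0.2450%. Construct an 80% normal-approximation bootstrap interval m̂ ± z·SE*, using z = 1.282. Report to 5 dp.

(1.29351, 1.92169)

Margin = 1.282 × 0.2450 = 0.314090
Interval: 1.6076 ± 0.314090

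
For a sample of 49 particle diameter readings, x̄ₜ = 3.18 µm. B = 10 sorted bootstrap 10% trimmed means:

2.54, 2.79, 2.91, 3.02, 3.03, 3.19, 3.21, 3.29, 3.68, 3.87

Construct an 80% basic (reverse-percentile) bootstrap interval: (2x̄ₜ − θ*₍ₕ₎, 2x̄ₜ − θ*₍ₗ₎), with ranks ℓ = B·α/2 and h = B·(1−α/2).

Percentile endpoints at ranks 1 and 9: θ*₍1₎ = 2.54, θ*₍9₎ = 3.68.
Basic interval reflects these around x̄ₜ:
  lower = 2 × 3.18 − 3.68 = 2.68
  upper = 2 × 3.18 − 2.54 = 3.82

(2.68, 3.82)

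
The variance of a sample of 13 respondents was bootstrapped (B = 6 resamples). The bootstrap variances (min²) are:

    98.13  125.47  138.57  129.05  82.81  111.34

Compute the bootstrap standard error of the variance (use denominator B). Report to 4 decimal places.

Bootstrap SE is the standard deviation of the 6 replicate variances.
Mean of replicates: (98.13 + 125.47 + 138.57 + 129.05 + 82.81 + 111.34) / 6 = 685.37000 / 6 = 114.22833
Sum of squared deviations: (−16.09833)² + (+11.24167)² + (+24.34167)² + (+14.82167)² + (−31.41833)² + (−2.88833)² = 2193.18408
Variance = 2193.18408 / 6 = 365.53068
SE* = √365.53068

SE* = 19.1189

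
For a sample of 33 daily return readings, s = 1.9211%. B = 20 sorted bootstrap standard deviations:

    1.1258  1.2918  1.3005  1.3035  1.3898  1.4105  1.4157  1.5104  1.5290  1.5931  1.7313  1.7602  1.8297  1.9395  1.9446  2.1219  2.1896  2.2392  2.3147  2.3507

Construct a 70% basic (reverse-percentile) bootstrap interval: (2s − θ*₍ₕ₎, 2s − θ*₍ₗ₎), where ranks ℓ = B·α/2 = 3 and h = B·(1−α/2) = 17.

(1.6526, 2.5417)

Percentile endpoints at ranks 3 and 17: θ*₍3₎ = 1.3005, θ*₍17₎ = 2.1896.
Basic interval reflects these around s:
  lower = 2 × 1.9211 − 2.1896 = 1.6526
  upper = 2 × 1.9211 − 1.3005 = 2.5417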